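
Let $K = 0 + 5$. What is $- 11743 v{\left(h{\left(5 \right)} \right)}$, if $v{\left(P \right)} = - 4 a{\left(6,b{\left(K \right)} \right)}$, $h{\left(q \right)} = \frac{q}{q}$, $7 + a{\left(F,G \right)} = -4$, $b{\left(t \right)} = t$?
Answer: $-516692$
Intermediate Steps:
$K = 5$
$a{\left(F,G \right)} = -11$ ($a{\left(F,G \right)} = -7 - 4 = -11$)
$h{\left(q \right)} = 1$
$v{\left(P \right)} = 44$ ($v{\left(P \right)} = \left(-4\right) \left(-11\right) = 44$)
$- 11743 v{\left(h{\left(5 \right)} \right)} = \left(-11743\right) 44 = -516692$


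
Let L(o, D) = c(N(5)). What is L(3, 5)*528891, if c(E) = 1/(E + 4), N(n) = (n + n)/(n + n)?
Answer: 528891/5 ≈ 1.0578e+5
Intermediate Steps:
N(n) = 1 (N(n) = (2*n)/((2*n)) = (2*n)*(1/(2*n)) = 1)
c(E) = 1/(4 + E)
L(o, D) = ⅕ (L(o, D) = 1/(4 + 1) = 1/5 = ⅕)
L(3, 5)*528891 = (⅕)*528891 = 528891/5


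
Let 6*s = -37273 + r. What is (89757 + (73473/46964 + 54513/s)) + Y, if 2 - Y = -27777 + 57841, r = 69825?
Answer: 2852431398914/47774129 ≈ 59707.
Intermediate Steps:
s = 16276/3 (s = (-37273 + 69825)/6 = (1/6)*32552 = 16276/3 ≈ 5425.3)
Y = -30062 (Y = 2 - (-27777 + 57841) = 2 - 1*30064 = 2 - 30064 = -30062)
(89757 + (73473/46964 + 54513/s)) + Y = (89757 + (73473/46964 + 54513/(16276/3))) - 30062 = (89757 + (73473*(1/46964) + 54513*(3/16276))) - 30062 = (89757 + (73473/46964 + 163539/16276)) - 30062 = (89757 + 554768259/47774129) - 30062 = 4288617264912/47774129 - 30062 = 2852431398914/47774129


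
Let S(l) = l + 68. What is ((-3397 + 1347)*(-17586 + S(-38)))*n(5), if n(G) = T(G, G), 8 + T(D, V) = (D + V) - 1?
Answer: 35989800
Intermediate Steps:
T(D, V) = -9 + D + V (T(D, V) = -8 + ((D + V) - 1) = -8 + (-1 + D + V) = -9 + D + V)
S(l) = 68 + l
n(G) = -9 + 2*G (n(G) = -9 + G + G = -9 + 2*G)
((-3397 + 1347)*(-17586 + S(-38)))*n(5) = ((-3397 + 1347)*(-17586 + (68 - 38)))*(-9 + 2*5) = (-2050*(-17586 + 30))*(-9 + 10) = -2050*(-17556)*1 = 35989800*1 = 35989800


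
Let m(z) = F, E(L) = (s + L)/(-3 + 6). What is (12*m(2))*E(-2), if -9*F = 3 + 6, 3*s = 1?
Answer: 20/3 ≈ 6.6667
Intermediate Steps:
s = ⅓ (s = (⅓)*1 = ⅓ ≈ 0.33333)
E(L) = ⅑ + L/3 (E(L) = (⅓ + L)/(-3 + 6) = (⅓ + L)/3 = (⅓ + L)*(⅓) = ⅑ + L/3)
F = -1 (F = -(3 + 6)/9 = -⅑*9 = -1)
m(z) = -1
(12*m(2))*E(-2) = (12*(-1))*(⅑ + (⅓)*(-2)) = -12*(⅑ - ⅔) = -12*(-5/9) = 20/3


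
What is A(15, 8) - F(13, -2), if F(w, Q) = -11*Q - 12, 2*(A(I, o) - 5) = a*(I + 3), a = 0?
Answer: -5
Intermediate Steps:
A(I, o) = 5 (A(I, o) = 5 + (0*(I + 3))/2 = 5 + (0*(3 + I))/2 = 5 + (1/2)*0 = 5 + 0 = 5)
F(w, Q) = -12 - 11*Q
A(15, 8) - F(13, -2) = 5 - (-12 - 11*(-2)) = 5 - (-12 + 22) = 5 - 1*10 = 5 - 10 = -5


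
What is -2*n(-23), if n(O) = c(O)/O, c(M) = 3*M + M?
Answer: -8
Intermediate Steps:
c(M) = 4*M
n(O) = 4 (n(O) = (4*O)/O = 4)
-2*n(-23) = -2*4 = -8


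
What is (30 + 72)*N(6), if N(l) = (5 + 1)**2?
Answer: 3672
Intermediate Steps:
N(l) = 36 (N(l) = 6**2 = 36)
(30 + 72)*N(6) = (30 + 72)*36 = 102*36 = 3672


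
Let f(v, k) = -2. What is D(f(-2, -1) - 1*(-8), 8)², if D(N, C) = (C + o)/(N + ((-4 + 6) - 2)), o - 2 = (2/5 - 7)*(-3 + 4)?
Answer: 289/900 ≈ 0.32111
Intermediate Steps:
o = -23/5 (o = 2 + (2/5 - 7)*(-3 + 4) = 2 + (2*(⅕) - 7)*1 = 2 + (⅖ - 7)*1 = 2 - 33/5*1 = 2 - 33/5 = -23/5 ≈ -4.6000)
D(N, C) = (-23/5 + C)/N (D(N, C) = (C - 23/5)/(N + ((-4 + 6) - 2)) = (-23/5 + C)/(N + (2 - 2)) = (-23/5 + C)/(N + 0) = (-23/5 + C)/N)
D(f(-2, -1) - 1*(-8), 8)² = ((-23/5 + 8)/(-2 - 1*(-8)))² = ((17/5)/(-2 + 8))² = ((17/5)/6)² = ((⅙)*(17/5))² = (17/30)² = 289/900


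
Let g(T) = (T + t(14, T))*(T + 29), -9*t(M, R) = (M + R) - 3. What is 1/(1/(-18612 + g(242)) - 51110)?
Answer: -354167/18101475361 ≈ -1.9566e-5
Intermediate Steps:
t(M, R) = ⅓ - M/9 - R/9 (t(M, R) = -((M + R) - 3)/9 = -(-3 + M + R)/9 = ⅓ - M/9 - R/9)
g(T) = (29 + T)*(-11/9 + 8*T/9) (g(T) = (T + (⅓ - ⅑*14 - T/9))*(T + 29) = (T + (⅓ - 14/9 - T/9))*(29 + T) = (T + (-11/9 - T/9))*(29 + T) = (-11/9 + 8*T/9)*(29 + T) = (29 + T)*(-11/9 + 8*T/9))
1/(1/(-18612 + g(242)) - 51110) = 1/(1/(-18612 + (-319/9 + (8/9)*242² + (221/9)*242)) - 51110) = 1/(1/(-18612 + (-319/9 + (8/9)*58564 + 53482/9)) - 51110) = 1/(1/(-18612 + (-319/9 + 468512/9 + 53482/9)) - 51110) = 1/(1/(-18612 + 521675/9) - 51110) = 1/(1/(354167/9) - 51110) = 1/(9/354167 - 51110) = 1/(-18101475361/354167) = -354167/18101475361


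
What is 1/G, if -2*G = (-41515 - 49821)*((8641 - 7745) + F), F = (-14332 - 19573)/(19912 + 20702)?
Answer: 2901/118594051618 ≈ 2.4462e-8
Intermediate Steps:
F = -33905/40614 ≈ -0.83481
G = 118594051618/2901 (G = -(-41515 - 49821)*((8641 - 7745) - 33905/40614)/2 = -(-45668)*(896 - 33905/40614) = -(-45668)*36356239/40614 = -1/2*(-237188103236/2901) = 118594051618/2901 ≈ 4.0880e+7)
1/G = 1/(118594051618/2901) = 2901/118594051618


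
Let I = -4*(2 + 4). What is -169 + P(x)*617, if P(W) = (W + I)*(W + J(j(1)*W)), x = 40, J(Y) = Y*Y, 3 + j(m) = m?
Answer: 63575511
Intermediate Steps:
j(m) = -3 + m
J(Y) = Y**2
I = -24 (I = -4*6 = -24)
P(W) = (-24 + W)*(W + 4*W**2) (P(W) = (W - 24)*(W + ((-3 + 1)*W)**2) = (-24 + W)*(W + (-2*W)**2) = (-24 + W)*(W + 4*W**2))
-169 + P(x)*617 = -169 + (40*(-24 - 95*40 + 4*40**2))*617 = -169 + (40*(-24 - 3800 + 4*1600))*617 = -169 + (40*(-24 - 3800 + 6400))*617 = -169 + (40*2576)*617 = -169 + 103040*617 = -169 + 63575680 = 63575511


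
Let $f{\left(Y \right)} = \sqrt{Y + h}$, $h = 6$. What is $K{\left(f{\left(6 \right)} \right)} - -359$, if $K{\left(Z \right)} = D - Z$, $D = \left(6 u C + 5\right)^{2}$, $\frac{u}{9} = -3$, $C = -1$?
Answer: $28248 - 2 \sqrt{3} \approx 28245.0$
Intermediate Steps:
$u = -27$ ($u = 9 \left(-3\right) = -27$)
$f{\left(Y \right)} = \sqrt{6 + Y}$ ($f{\left(Y \right)} = \sqrt{Y + 6} = \sqrt{6 + Y}$)
$D = 27889$ ($D = \left(6 \left(-27\right) \left(-1\right) + 5\right)^{2} = \left(\left(-162\right) \left(-1\right) + 5\right)^{2} = \left(162 + 5\right)^{2} = 167^{2} = 27889$)
$K{\left(Z \right)} = 27889 - Z$
$K{\left(f{\left(6 \right)} \right)} - -359 = \left(27889 - \sqrt{6 + 6}\right) - -359 = \left(27889 - \sqrt{12}\right) + 359 = \left(27889 - 2 \sqrt{3}\right) + 359 = 28248 - 2 \sqrt{3}$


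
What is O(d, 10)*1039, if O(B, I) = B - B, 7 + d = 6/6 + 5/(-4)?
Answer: 0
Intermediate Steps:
d = -29/4 (d = -7 + (6/6 + 5/(-4)) = -7 + (6*(1/6) + 5*(-1/4)) = -7 + (1 - 5/4) = -7 - 1/4 = -29/4 ≈ -7.2500)
O(B, I) = 0
O(d, 10)*1039 = 0*1039 = 0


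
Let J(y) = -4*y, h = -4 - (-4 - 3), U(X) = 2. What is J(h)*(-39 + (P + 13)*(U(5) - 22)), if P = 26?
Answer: 9828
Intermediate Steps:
h = 3 (h = -4 - 1*(-7) = -4 + 7 = 3)
J(h)*(-39 + (P + 13)*(U(5) - 22)) = (-4*3)*(-39 + (26 + 13)*(2 - 22)) = -12*(-39 + 39*(-20)) = -12*(-39 - 780) = -12*(-819) = 9828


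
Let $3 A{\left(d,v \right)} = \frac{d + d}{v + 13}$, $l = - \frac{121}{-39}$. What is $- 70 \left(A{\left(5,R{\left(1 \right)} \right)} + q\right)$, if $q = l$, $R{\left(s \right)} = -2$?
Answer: $- \frac{34090}{143} \approx -238.39$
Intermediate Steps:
$l = \frac{121}{39}$ ($l = \left(-121\right) \left(- \frac{1}{39}\right) = \frac{121}{39} \approx 3.1026$)
$A{\left(d,v \right)} = \frac{2 d}{3 \left(13 + v\right)}$ ($A{\left(d,v \right)} = \frac{\left(d + d\right) \frac{1}{v + 13}}{3} = \frac{2 d \frac{1}{13 + v}}{3} = \frac{2 d}{3 \left(13 + v\right)}$)
$q = \frac{121}{39} \approx 3.1026$
$- 70 \left(A{\left(5,R{\left(1 \right)} \right)} + q\right) = - 70 \left(\frac{2}{3} \cdot 5 \frac{1}{13 - 2} + \frac{121}{39}\right) = - 70 \left(\frac{2}{3} \cdot 5 \cdot \frac{1}{11} + \frac{121}{39}\right) = - 70 \left(\frac{10}{33} + \frac{121}{39}\right) = \left(-70\right) \frac{487}{143} = - \frac{34090}{143}$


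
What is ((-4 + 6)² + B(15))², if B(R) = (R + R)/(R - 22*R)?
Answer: 6724/441 ≈ 15.247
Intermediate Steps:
B(R) = -2/21 (B(R) = (2*R)/((-21*R)) = (2*R)*(-1/(21*R)) = -2/21)
((-4 + 6)² + B(15))² = ((-4 + 6)² - 2/21)² = (2² - 2/21)² = (4 - 2/21)² = (82/21)² = 6724/441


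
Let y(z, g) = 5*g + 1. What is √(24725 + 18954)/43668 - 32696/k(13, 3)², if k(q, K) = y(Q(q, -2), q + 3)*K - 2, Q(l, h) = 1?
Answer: -32696/58081 + √43679/43668 ≈ -0.55815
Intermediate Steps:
y(z, g) = 1 + 5*g
k(q, K) = -2 + K*(16 + 5*q) (k(q, K) = (1 + 5*(q + 3))*K - 2 = (1 + 5*(3 + q))*K - 2 = (1 + (15 + 5*q))*K - 2 = (16 + 5*q)*K - 2 = K*(16 + 5*q) - 2 = -2 + K*(16 + 5*q))
√(24725 + 18954)/43668 - 32696/k(13, 3)² = √(24725 + 18954)/43668 - 32696/(-2 + 3*(16 + 5*13))² = √43679*(1/43668) - 32696/(-2 + 3*(16 + 65))² = √43679/43668 - 32696/(-2 + 3*81)² = √43679/43668 - 32696/(-2 + 243)² = √43679/43668 - 32696/(241²) = √43679/43668 - 32696/58081 = -32696/58081 + √43679/43668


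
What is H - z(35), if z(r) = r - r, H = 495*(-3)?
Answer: -1485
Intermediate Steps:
H = -1485
z(r) = 0
H - z(35) = -1485 - 1*0 = -1485 + 0 = -1485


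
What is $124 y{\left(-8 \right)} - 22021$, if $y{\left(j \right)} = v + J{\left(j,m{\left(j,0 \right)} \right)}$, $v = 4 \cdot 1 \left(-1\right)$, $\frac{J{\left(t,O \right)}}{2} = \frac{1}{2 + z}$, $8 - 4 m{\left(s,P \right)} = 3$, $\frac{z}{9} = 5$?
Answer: $- \frac{1058051}{47} \approx -22512.0$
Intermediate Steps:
$z = 45$ ($z = 9 \cdot 5 = 45$)
$m{\left(s,P \right)} = \frac{5}{4}$ ($m{\left(s,P \right)} = 2 - \frac{3}{4} = \frac{5}{4}$)
$J{\left(t,O \right)} = \frac{2}{47}$ ($J{\left(t,O \right)} = \frac{2}{2 + 45} = \frac{2}{47}$)
$v = -4$ ($v = 4 \left(-1\right) = -4$)
$y{\left(j \right)} = - \frac{186}{47}$ ($y{\left(j \right)} = -4 + \frac{2}{47} = - \frac{186}{47}$)
$124 y{\left(-8 \right)} - 22021 = 124 \left(- \frac{186}{47}\right) - 22021 = - \frac{23064}{47} - 22021 = - \frac{1058051}{47}$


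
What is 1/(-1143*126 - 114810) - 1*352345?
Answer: -91196751661/258828 ≈ -3.5235e+5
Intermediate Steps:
1/(-1143*126 - 114810) - 1*352345 = 1/(-144018 - 114810) - 352345 = 1/(-258828) - 352345 = -1/258828 - 352345 = -91196751661/258828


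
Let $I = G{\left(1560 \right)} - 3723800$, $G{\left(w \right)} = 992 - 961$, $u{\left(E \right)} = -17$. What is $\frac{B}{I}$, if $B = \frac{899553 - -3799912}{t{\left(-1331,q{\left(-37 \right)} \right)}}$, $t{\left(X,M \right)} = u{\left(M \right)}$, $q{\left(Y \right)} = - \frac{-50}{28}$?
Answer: $\frac{4699465}{63304073} \approx 0.074236$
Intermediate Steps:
$G{\left(w \right)} = 31$
$I = -3723769$ ($I = 31 - 3723800 = -3723769$)
$q{\left(Y \right)} = \frac{25}{14}$ ($q{\left(Y \right)} = - \frac{-50}{28} = \left(-1\right) \left(- \frac{25}{14}\right) = \frac{25}{14}$)
$t{\left(X,M \right)} = -17$
$B = - \frac{4699465}{17}$ ($B = \frac{899553 - -3799912}{-17} = \left(899553 + 3799912\right) \left(- \frac{1}{17}\right) = 4699465 \left(- \frac{1}{17}\right) = - \frac{4699465}{17} \approx -2.7644 \cdot 10^{5}$)
$\frac{B}{I} = - \frac{4699465}{17 \left(-3723769\right)} = \left(- \frac{4699465}{17}\right) \left(- \frac{1}{3723769}\right) = \frac{4699465}{63304073}$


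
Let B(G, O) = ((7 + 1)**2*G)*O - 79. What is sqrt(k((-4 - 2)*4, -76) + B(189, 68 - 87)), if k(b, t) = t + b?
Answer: I*sqrt(230003) ≈ 479.59*I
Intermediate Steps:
B(G, O) = -79 + 64*G*O (B(G, O) = (8**2*G)*O - 79 = (64*G)*O - 79 = 64*G*O - 79 = -79 + 64*G*O)
k(b, t) = b + t
sqrt(k((-4 - 2)*4, -76) + B(189, 68 - 87)) = sqrt(((-4 - 2)*4 - 76) + (-79 + 64*189*(68 - 87))) = sqrt((-6*4 - 76) + (-79 + 64*189*(-19))) = sqrt((-24 - 76) + (-79 - 229824)) = sqrt(-100 - 229903) = sqrt(-230003) = I*sqrt(230003)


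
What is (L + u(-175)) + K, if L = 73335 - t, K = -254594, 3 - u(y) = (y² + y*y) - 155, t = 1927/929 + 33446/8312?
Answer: -935722336603/3860924 ≈ -2.4236e+5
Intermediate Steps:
t = 23544279/3860924 (t = 1927*(1/929) + 33446*(1/8312) = 1927/929 + 16723/4156 = 23544279/3860924 ≈ 6.0981)
u(y) = 158 - 2*y² (u(y) = 3 - ((y² + y*y) - 155) = 3 - ((y² + y²) - 155) = 3 - (2*y² - 155) = 3 - (-155 + 2*y²) = 3 + (155 - 2*y²) = 158 - 2*y²)
L = 283117317261/3860924 (L = 73335 - 1*23544279/3860924 = 73335 - 23544279/3860924 = 283117317261/3860924 ≈ 73329.)
(L + u(-175)) + K = (283117317261/3860924 + (158 - 2*(-175)²)) - 254594 = (283117317261/3860924 + (158 - 2*30625)) - 254594 = (283117317261/3860924 + (158 - 61250)) - 254594 = (283117317261/3860924 - 61092) - 254594 = 47245748253/3860924 - 254594 = -935722336603/3860924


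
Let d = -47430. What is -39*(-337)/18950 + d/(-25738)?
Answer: 36384501/14345150 ≈ 2.5364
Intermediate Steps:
-39*(-337)/18950 + d/(-25738) = -39*(-337)/18950 - 47430/(-25738) = 13143*(1/18950) - 47430*(-1/25738) = 13143/18950 + 1395/757 = 36384501/14345150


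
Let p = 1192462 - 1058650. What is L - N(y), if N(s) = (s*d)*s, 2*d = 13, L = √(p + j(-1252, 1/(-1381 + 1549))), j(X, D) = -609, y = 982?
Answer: -6268106 + √133203 ≈ -6.2677e+6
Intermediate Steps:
p = 133812
L = √133203 (L = √(133812 - 609) = √133203 ≈ 364.97)
d = 13/2 (d = (½)*13 = 13/2 ≈ 6.5000)
N(s) = 13*s²/2 (N(s) = (s*(13/2))*s = (13*s/2)*s = 13*s²/2)
L - N(y) = √133203 - 13*982²/2 = √133203 - 13*964324/2 = √133203 - 1*6268106 = √133203 - 6268106 = -6268106 + √133203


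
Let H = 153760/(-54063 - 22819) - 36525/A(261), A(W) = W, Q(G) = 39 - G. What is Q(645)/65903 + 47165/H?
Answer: -2079126753554115/6256932771941 ≈ -332.29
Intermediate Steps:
H = -474707735/3344367 (H = 153760/(-54063 - 22819) - 36525/261 = 153760/(-76882) - 36525*1/261 = 153760*(-1/76882) - 12175/87 = -76880/38441 - 12175/87 = -474707735/3344367 ≈ -141.94)
Q(645)/65903 + 47165/H = (39 - 1*645)/65903 + 47165/(-474707735/3344367) = (39 - 645)*(1/65903) + 47165*(-3344367/474707735) = -606*1/65903 - 31547413911/94941547 = -606/65903 - 31547413911/94941547 = -2079126753554115/6256932771941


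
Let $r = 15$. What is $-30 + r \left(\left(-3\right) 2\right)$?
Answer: $-120$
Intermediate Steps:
$-30 + r \left(\left(-3\right) 2\right) = -30 + 15 \left(\left(-3\right) 2\right) = -30 + 15 \left(-6\right) = -30 - 90 = -120$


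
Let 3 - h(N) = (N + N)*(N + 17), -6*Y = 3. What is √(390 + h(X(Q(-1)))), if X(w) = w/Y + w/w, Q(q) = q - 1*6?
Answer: 9*I*√7 ≈ 23.812*I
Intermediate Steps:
Y = -½ (Y = -⅙*3 = -½ ≈ -0.50000)
Q(q) = -6 + q (Q(q) = q - 6 = -6 + q)
X(w) = 1 - 2*w (X(w) = w/(-½) + w/w = w*(-2) + 1 = -2*w + 1 = 1 - 2*w)
h(N) = 3 - 2*N*(17 + N) (h(N) = 3 - (N + N)*(N + 17) = 3 - 2*N*(17 + N))
√(390 + h(X(Q(-1)))) = √(390 + (3 - 34*(1 - 2*(-6 - 1)) - 2*(1 - 2*(-6 - 1))²)) = √(390 + (3 - 34*(1 - 2*(-7)) - 2*(1 - 2*(-7))²)) = √(390 + (3 - 34*(1 + 14) - 2*(1 + 14)²)) = √(390 + (3 - 34*15 - 2*15²)) = √(390 + (3 - 510 - 2*225)) = √(390 + (3 - 510 - 450)) = √(390 - 957) = √(-567) = 9*I*√7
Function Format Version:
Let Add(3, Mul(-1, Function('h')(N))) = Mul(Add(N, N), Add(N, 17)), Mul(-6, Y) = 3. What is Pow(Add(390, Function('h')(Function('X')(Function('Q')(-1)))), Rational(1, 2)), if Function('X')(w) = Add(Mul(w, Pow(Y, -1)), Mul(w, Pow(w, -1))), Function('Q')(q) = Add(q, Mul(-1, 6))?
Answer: Mul(9, I, Pow(7, Rational(1, 2))) ≈ Mul(23.812, I)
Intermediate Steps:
Y = Rational(-1, 2) (Y = Mul(Rational(-1, 6), 3) = Rational(-1, 2) ≈ -0.50000)
Function('Q')(q) = Add(-6, q) (Function('Q')(q) = Add(q, -6) = Add(-6, q))
Function('X')(w) = Add(1, Mul(-2, w)) (Function('X')(w) = Add(Mul(w, Pow(Rational(-1, 2), -1)), Mul(w, Pow(w, -1))) = Add(Mul(w, -2), 1) = Add(Mul(-2, w), 1) = Add(1, Mul(-2, w)))
Function('h')(N) = Add(3, Mul(-2, N, Add(17, N))) (Function('h')(N) = Add(3, Mul(-1, Mul(Add(N, N), Add(N, 17)))) = Add(3, Mul(-1, Mul(Mul(2, N), Add(17, N)))) = Add(3, Mul(-1, Mul(2, N, Add(17, N)))) = Add(3, Mul(-2, N, Add(17, N))))
Pow(Add(390, Function('h')(Function('X')(Function('Q')(-1)))), Rational(1, 2)) = Pow(Add(390, Add(3, Mul(-34, Add(1, Mul(-2, Add(-6, -1)))), Mul(-2, Pow(Add(1, Mul(-2, Add(-6, -1))), 2)))), Rational(1, 2)) = Pow(Add(390, Add(3, Mul(-34, Add(1, Mul(-2, -7))), Mul(-2, Pow(Add(1, Mul(-2, -7)), 2)))), Rational(1, 2)) = Pow(Add(390, Add(3, Mul(-34, Add(1, 14)), Mul(-2, Pow(Add(1, 14), 2)))), Rational(1, 2)) = Pow(Add(390, Add(3, Mul(-34, 15), Mul(-2, Pow(15, 2)))), Rational(1, 2)) = Pow(Add(390, Add(3, -510, Mul(-2, 225))), Rational(1, 2)) = Pow(Add(390, Add(3, -510, -450)), Rational(1, 2)) = Pow(Add(390, -957), Rational(1, 2)) = Pow(-567, Rational(1, 2)) = Mul(9, I, Pow(7, Rational(1, 2)))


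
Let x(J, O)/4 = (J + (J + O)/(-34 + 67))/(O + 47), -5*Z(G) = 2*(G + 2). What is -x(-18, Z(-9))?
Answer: 12184/8217 ≈ 1.4828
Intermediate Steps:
Z(G) = -⅘ - 2*G/5 (Z(G) = -2*(G + 2)/5 = -2*(2 + G)/5 = -(4 + 2*G)/5 = -⅘ - 2*G/5)
x(J, O) = 4*(O/33 + 34*J/33)/(47 + O) (x(J, O) = 4*((J + (J + O)/(-34 + 67))/(O + 47)) = 4*((J + (J + O)/33)/(47 + O)) = 4*((J + (J + O)*(1/33))/(47 + O)) = 4*((J + (J/33 + O/33))/(47 + O)) = 4*((O/33 + 34*J/33)/(47 + O)) = 4*(O/33 + 34*J/33)/(47 + O))
-x(-18, Z(-9)) = -4*((-⅘ - ⅖*(-9)) + 34*(-18))/(33*(47 + (-⅘ - ⅖*(-9)))) = -4*((-⅘ + 18/5) - 612)/(33*(47 + (-⅘ + 18/5))) = -4*(14/5 - 612)/(33*(47 + 14/5)) = -4*(-3046)/(33*249/5*5) = -4*5*(-3046)/(33*249*5) = -1*(-12184/8217) = 12184/8217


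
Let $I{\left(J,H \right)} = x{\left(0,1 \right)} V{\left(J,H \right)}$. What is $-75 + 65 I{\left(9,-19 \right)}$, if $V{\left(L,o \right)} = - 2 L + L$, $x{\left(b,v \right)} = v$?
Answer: $-660$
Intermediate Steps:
$V{\left(L,o \right)} = - L$
$I{\left(J,H \right)} = - J$ ($I{\left(J,H \right)} = 1 \left(- J\right) = - J$)
$-75 + 65 I{\left(9,-19 \right)} = -75 + 65 \left(\left(-1\right) 9\right) = -75 + 65 \left(-9\right) = -75 - 585 = -660$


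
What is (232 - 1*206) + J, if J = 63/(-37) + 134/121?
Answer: 113737/4477 ≈ 25.405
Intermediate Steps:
J = -2665/4477 (J = 63*(-1/37) + 134*(1/121) = -63/37 + 134/121 = -2665/4477 ≈ -0.59526)
(232 - 1*206) + J = (232 - 1*206) - 2665/4477 = (232 - 206) - 2665/4477 = 26 - 2665/4477 = 113737/4477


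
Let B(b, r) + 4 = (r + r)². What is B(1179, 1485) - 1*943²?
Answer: 7931647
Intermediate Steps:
B(b, r) = -4 + 4*r² (B(b, r) = -4 + (r + r)² = -4 + (2*r)² = -4 + 4*r²)
B(1179, 1485) - 1*943² = (-4 + 4*1485²) - 1*943² = (-4 + 4*2205225) - 1*889249 = (-4 + 8820900) - 889249 = 8820896 - 889249 = 7931647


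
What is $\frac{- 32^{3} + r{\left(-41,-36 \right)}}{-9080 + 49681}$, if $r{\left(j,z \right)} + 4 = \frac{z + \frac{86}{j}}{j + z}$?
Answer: $- \frac{9405422}{11652487} \approx -0.80716$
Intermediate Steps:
$r{\left(j,z \right)} = -4 + \frac{z + \frac{86}{j}}{j + z}$
$\frac{- 32^{3} + r{\left(-41,-36 \right)}}{-9080 + 49681} = \frac{- 32^{3} + \frac{86 - 4 \left(-41\right)^{2} - \left(-123\right) \left(-36\right)}{\left(-41\right) \left(-41 - 36\right)}}{-9080 + 49681} = \frac{\left(-1\right) 32768 - \frac{86 - 6724 - 4428}{41 \left(-77\right)}}{40601} = \left(-32768 - - \frac{86 - 6724 - 4428}{3157}\right) \frac{1}{40601} = \left(-32768 - \left(- \frac{1}{3157}\right) \left(-11066\right)\right) \frac{1}{40601} = \left(-32768 - \frac{1006}{287}\right) \frac{1}{40601} = \left(- \frac{9405422}{287}\right) \frac{1}{40601} = - \frac{9405422}{11652487}$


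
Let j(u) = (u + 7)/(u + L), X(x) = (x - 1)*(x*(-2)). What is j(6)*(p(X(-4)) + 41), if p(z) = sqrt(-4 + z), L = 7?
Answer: 41 + 2*I*sqrt(11) ≈ 41.0 + 6.6332*I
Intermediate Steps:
X(x) = -2*x*(-1 + x) (X(x) = (-1 + x)*(-2*x) = -2*x*(-1 + x))
j(u) = 1 (j(u) = (u + 7)/(u + 7) = (7 + u)/(7 + u) = 1)
j(6)*(p(X(-4)) + 41) = 1*(sqrt(-4 + 2*(-4)*(1 - 1*(-4))) + 41) = 1*(sqrt(-4 + 2*(-4)*(1 + 4)) + 41) = 1*(sqrt(-4 + 2*(-4)*5) + 41) = 1*(sqrt(-4 - 40) + 41) = 1*(sqrt(-44) + 41) = 1*(2*I*sqrt(11) + 41) = 1*(41 + 2*I*sqrt(11)) = 41 + 2*I*sqrt(11)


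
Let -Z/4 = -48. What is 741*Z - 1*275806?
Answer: -133534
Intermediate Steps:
Z = 192 (Z = -4*(-48) = 192)
741*Z - 1*275806 = 741*192 - 1*275806 = 142272 - 275806 = -133534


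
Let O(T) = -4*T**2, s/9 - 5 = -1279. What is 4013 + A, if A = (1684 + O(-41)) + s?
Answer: -12493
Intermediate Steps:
s = -11466 (s = 45 + 9*(-1279) = 45 - 11511 = -11466)
A = -16506 (A = (1684 - 4*(-41)**2) - 11466 = (1684 - 4*1681) - 11466 = (1684 - 6724) - 11466 = -5040 - 11466 = -16506)
4013 + A = 4013 - 16506 = -12493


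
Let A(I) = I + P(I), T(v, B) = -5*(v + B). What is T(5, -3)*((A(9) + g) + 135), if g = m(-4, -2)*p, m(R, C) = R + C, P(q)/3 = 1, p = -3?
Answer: -1650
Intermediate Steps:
P(q) = 3 (P(q) = 3*1 = 3)
m(R, C) = C + R
g = 18 (g = (-2 - 4)*(-3) = -6*(-3) = 18)
T(v, B) = -5*B - 5*v (T(v, B) = -5*(B + v) = -5*B - 5*v)
A(I) = 3 + I (A(I) = I + 3 = 3 + I)
T(5, -3)*((A(9) + g) + 135) = (-5*(-3) - 5*5)*(((3 + 9) + 18) + 135) = (15 - 25)*((12 + 18) + 135) = -10*(30 + 135) = -10*165 = -1650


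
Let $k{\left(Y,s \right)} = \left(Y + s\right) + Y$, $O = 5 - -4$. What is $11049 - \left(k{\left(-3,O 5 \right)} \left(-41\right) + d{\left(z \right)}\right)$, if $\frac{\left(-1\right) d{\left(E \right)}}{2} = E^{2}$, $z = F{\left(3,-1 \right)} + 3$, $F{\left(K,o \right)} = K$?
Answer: $12720$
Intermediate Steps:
$O = 9$ ($O = 5 + 4 = 9$)
$z = 6$ ($z = 3 + 3 = 6$)
$d{\left(E \right)} = - 2 E^{2}$
$k{\left(Y,s \right)} = s + 2 Y$
$11049 - \left(k{\left(-3,O 5 \right)} \left(-41\right) + d{\left(z \right)}\right) = 11049 - \left(\left(9 \cdot 5 + 2 \left(-3\right)\right) \left(-41\right) - 2 \cdot 6^{2}\right) = 11049 - \left(\left(45 - 6\right) \left(-41\right) - 72\right) = 11049 - \left(39 \left(-41\right) - 72\right) = 11049 - \left(-1599 - 72\right) = 11049 - -1671 = 11049 + 1671 = 12720$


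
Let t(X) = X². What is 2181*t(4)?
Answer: 34896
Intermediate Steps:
2181*t(4) = 2181*4² = 2181*16 = 34896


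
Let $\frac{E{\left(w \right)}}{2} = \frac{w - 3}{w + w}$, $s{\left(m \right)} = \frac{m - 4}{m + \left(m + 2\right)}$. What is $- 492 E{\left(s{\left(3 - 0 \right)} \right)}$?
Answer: $-12300$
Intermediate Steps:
$s{\left(m \right)} = \frac{-4 + m}{2 + 2 m}$ ($s{\left(m \right)} = \frac{-4 + m}{m + \left(2 + m\right)} = \frac{-4 + m}{2 + 2 m}$)
$E{\left(w \right)} = \frac{-3 + w}{w}$ ($E{\left(w \right)} = 2 \frac{w - 3}{w + w} = 2 \frac{-3 + w}{2 w} = \frac{-3 + w}{w}$)
$- 492 E{\left(s{\left(3 - 0 \right)} \right)} = - 492 \frac{-3 + \frac{-4 + \left(3 - 0\right)}{2 \left(1 + \left(3 - 0\right)\right)}}{\frac{1}{2} \frac{1}{1 + \left(3 - 0\right)} \left(-4 + \left(3 - 0\right)\right)} = - 492 \frac{-3 + \frac{-4 + \left(3 + 0\right)}{2 \left(1 + \left(3 + 0\right)\right)}}{\frac{1}{2} \frac{1}{1 + \left(3 + 0\right)} \left(-4 + \left(3 + 0\right)\right)} = - 492 \frac{-3 + \frac{-4 + 3}{2 \left(1 + 3\right)}}{\frac{1}{2} \frac{1}{1 + 3} \left(-4 + 3\right)} = - 492 \frac{-3 + \frac{1}{2} \cdot \frac{1}{4} \left(-1\right)}{\frac{1}{2} \cdot \frac{1}{4} \left(-1\right)} = - 492 \frac{-3 - \frac{1}{8}}{- \frac{1}{8}} = - 492 \left(\left(-8\right) \left(- \frac{25}{8}\right)\right) = \left(-492\right) 25 = -12300$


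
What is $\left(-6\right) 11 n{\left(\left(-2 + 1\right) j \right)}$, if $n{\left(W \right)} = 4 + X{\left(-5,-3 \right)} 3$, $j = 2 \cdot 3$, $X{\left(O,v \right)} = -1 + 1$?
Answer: $-264$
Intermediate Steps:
$X{\left(O,v \right)} = 0$
$j = 6$
$n{\left(W \right)} = 4$ ($n{\left(W \right)} = 4 + 0 \cdot 3 = 4 + 0 = 4$)
$\left(-6\right) 11 n{\left(\left(-2 + 1\right) j \right)} = \left(-6\right) 11 \cdot 4 = \left(-66\right) 4 = -264$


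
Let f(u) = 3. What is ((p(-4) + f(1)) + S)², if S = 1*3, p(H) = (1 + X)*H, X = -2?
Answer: 100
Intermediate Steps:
p(H) = -H (p(H) = (1 - 2)*H = -H)
S = 3
((p(-4) + f(1)) + S)² = ((-1*(-4) + 3) + 3)² = ((4 + 3) + 3)² = (7 + 3)² = 10² = 100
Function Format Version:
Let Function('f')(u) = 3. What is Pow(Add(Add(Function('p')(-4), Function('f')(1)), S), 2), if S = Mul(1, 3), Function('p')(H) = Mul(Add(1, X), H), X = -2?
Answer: 100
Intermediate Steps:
Function('p')(H) = Mul(-1, H) (Function('p')(H) = Mul(Add(1, -2), H) = Mul(-1, H))
S = 3
Pow(Add(Add(Function('p')(-4), Function('f')(1)), S), 2) = Pow(Add(Add(Mul(-1, -4), 3), 3), 2) = Pow(Add(Add(4, 3), 3), 2) = Pow(Add(7, 3), 2) = Pow(10, 2) = 100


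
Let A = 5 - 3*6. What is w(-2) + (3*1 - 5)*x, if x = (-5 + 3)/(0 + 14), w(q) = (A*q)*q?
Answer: -362/7 ≈ -51.714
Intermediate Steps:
A = -13 (A = 5 - 18 = -13)
w(q) = -13*q² (w(q) = (-13*q)*q = -13*q²)
x = -⅐ (x = -2/14 = -2*1/14 = -⅐ ≈ -0.14286)
w(-2) + (3*1 - 5)*x = -13*(-2)² + (3*1 - 5)*(-⅐) = -13*4 + (3 - 5)*(-⅐) = -52 - 2*(-⅐) = -52 + 2/7 = -362/7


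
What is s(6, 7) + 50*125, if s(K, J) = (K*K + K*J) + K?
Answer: 6334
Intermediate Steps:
s(K, J) = K + K² + J*K (s(K, J) = (K² + J*K) + K = K + K² + J*K)
s(6, 7) + 50*125 = 6*(1 + 7 + 6) + 50*125 = 6*14 + 6250 = 84 + 6250 = 6334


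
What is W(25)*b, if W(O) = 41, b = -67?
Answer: -2747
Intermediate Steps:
W(25)*b = 41*(-67) = -2747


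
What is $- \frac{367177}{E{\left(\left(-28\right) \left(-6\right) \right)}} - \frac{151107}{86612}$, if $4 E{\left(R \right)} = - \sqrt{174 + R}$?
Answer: $- \frac{151107}{86612} + \frac{734354 \sqrt{38}}{57} \approx 79417.0$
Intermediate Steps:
$E{\left(R \right)} = - \frac{\sqrt{174 + R}}{4}$ ($E{\left(R \right)} = \frac{\left(-1\right) \sqrt{174 + R}}{4} = - \frac{\sqrt{174 + R}}{4}$)
$- \frac{367177}{E{\left(\left(-28\right) \left(-6\right) \right)}} - \frac{151107}{86612} = - \frac{367177}{\left(- \frac{1}{4}\right) \sqrt{174 - -168}} - \frac{151107}{86612} = - \frac{367177}{\left(- \frac{1}{4}\right) \sqrt{174 + 168}} - \frac{151107}{86612} = - \frac{367177}{\left(- \frac{1}{4}\right) \sqrt{342}} - \frac{151107}{86612} = - \frac{367177}{\left(- \frac{1}{4}\right) 3 \sqrt{38}} - \frac{151107}{86612} = - \frac{367177}{\left(- \frac{3}{4}\right) \sqrt{38}} - \frac{151107}{86612} = - 367177 \left(- \frac{2 \sqrt{38}}{57}\right) - \frac{151107}{86612} = \frac{734354 \sqrt{38}}{57} - \frac{151107}{86612} = - \frac{151107}{86612} + \frac{734354 \sqrt{38}}{57}$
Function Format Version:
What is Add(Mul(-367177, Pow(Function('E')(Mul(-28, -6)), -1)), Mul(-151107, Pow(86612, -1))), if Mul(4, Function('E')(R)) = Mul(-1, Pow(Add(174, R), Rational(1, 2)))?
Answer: Add(Rational(-151107, 86612), Mul(Rational(734354, 57), Pow(38, Rational(1, 2)))) ≈ 79417.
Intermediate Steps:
Function('E')(R) = Mul(Rational(-1, 4), Pow(Add(174, R), Rational(1, 2))) (Function('E')(R) = Mul(Rational(1, 4), Mul(-1, Pow(Add(174, R), Rational(1, 2)))) = Mul(Rational(-1, 4), Pow(Add(174, R), Rational(1, 2))))
Add(Mul(-367177, Pow(Function('E')(Mul(-28, -6)), -1)), Mul(-151107, Pow(86612, -1))) = Add(Mul(-367177, Pow(Mul(Rational(-1, 4), Pow(Add(174, Mul(-28, -6)), Rational(1, 2))), -1)), Mul(-151107, Pow(86612, -1))) = Add(Mul(-367177, Pow(Mul(Rational(-1, 4), Pow(Add(174, 168), Rational(1, 2))), -1)), Mul(-151107, Rational(1, 86612))) = Add(Mul(-367177, Pow(Mul(Rational(-1, 4), Pow(342, Rational(1, 2))), -1)), Rational(-151107, 86612)) = Add(Mul(-367177, Pow(Mul(Rational(-1, 4), Mul(3, Pow(38, Rational(1, 2)))), -1)), Rational(-151107, 86612)) = Add(Mul(-367177, Pow(Mul(Rational(-3, 4), Pow(38, Rational(1, 2))), -1)), Rational(-151107, 86612)) = Add(Mul(-367177, Mul(Rational(-2, 57), Pow(38, Rational(1, 2)))), Rational(-151107, 86612)) = Add(Mul(Rational(734354, 57), Pow(38, Rational(1, 2))), Rational(-151107, 86612)) = Add(Rational(-151107, 86612), Mul(Rational(734354, 57), Pow(38, Rational(1, 2))))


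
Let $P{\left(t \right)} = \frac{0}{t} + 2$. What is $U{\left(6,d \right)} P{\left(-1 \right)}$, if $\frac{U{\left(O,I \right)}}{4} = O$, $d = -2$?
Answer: $48$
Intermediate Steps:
$U{\left(O,I \right)} = 4 O$
$P{\left(t \right)} = 2$ ($P{\left(t \right)} = 0 + 2 = 2$)
$U{\left(6,d \right)} P{\left(-1 \right)} = 4 \cdot 6 \cdot 2 = 24 \cdot 2 = 48$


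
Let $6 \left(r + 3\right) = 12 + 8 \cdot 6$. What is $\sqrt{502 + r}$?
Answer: $\sqrt{509} \approx 22.561$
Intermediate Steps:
$r = 7$ ($r = -3 + \frac{12 + 8 \cdot 6}{6} = -3 + \frac{12 + 48}{6} = -3 + \frac{1}{6} \cdot 60 = -3 + 10 = 7$)
$\sqrt{502 + r} = \sqrt{502 + 7} = \sqrt{509}$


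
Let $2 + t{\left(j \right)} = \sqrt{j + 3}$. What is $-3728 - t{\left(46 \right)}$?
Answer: $-3733$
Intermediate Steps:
$t{\left(j \right)} = -2 + \sqrt{3 + j}$ ($t{\left(j \right)} = -2 + \sqrt{j + 3} = -2 + \sqrt{3 + j}$)
$-3728 - t{\left(46 \right)} = -3728 - \left(-2 + \sqrt{3 + 46}\right) = -3728 - \left(-2 + \sqrt{49}\right) = -3728 - \left(-2 + 7\right) = -3728 - 5 = -3733$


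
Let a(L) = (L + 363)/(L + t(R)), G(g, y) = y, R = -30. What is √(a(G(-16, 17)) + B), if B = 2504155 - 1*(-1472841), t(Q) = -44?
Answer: 4*√20133471/9 ≈ 1994.2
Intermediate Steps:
a(L) = (363 + L)/(-44 + L) (a(L) = (L + 363)/(L - 44) = (363 + L)/(-44 + L))
B = 3976996 (B = 2504155 + 1472841 = 3976996)
√(a(G(-16, 17)) + B) = √((363 + 17)/(-44 + 17) + 3976996) = √(380/(-27) + 3976996) = √(-1/27*380 + 3976996) = √(-380/27 + 3976996) = √(107378512/27) = 4*√20133471/9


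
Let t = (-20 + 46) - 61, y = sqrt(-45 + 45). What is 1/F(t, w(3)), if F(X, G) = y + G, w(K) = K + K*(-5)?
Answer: -1/12 ≈ -0.083333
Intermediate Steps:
y = 0 (y = sqrt(0) = 0)
w(K) = -4*K (w(K) = K - 5*K = -4*K)
t = -35 (t = 26 - 61 = -35)
F(X, G) = G (F(X, G) = 0 + G = G)
1/F(t, w(3)) = 1/(-4*3) = 1/(-12) = -1/12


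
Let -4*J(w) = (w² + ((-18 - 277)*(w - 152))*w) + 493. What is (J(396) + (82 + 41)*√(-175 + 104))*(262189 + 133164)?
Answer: 11206980955163/4 + 48628419*I*√71 ≈ 2.8017e+12 + 4.0975e+8*I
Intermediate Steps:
J(w) = -493/4 - w²/4 - w*(44840 - 295*w)/4 (J(w) = -((w² + ((-18 - 277)*(w - 152))*w) + 493)/4 = -((w² + (-295*(-152 + w))*w) + 493)/4 = -((w² + (44840 - 295*w)*w) + 493)/4 = -((w² + w*(44840 - 295*w)) + 493)/4 = -(493 + w² + w*(44840 - 295*w))/4 = -493/4 - w²/4 - w*(44840 - 295*w)/4)
(J(396) + (82 + 41)*√(-175 + 104))*(262189 + 133164) = ((-493/4 - 11210*396 + (147/2)*396²) + (82 + 41)*√(-175 + 104))*(262189 + 133164) = ((-493/4 - 4439160 + (147/2)*156816) + 123*√(-71))*395353 = ((-493/4 - 4439160 + 11525976) + 123*(I*√71))*395353 = (28346771/4 + 123*I*√71)*395353 = 11206980955163/4 + 48628419*I*√71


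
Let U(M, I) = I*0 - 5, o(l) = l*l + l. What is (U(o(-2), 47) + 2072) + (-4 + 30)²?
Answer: 2743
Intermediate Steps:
o(l) = l + l² (o(l) = l² + l = l + l²)
U(M, I) = -5 (U(M, I) = 0 - 5 = -5)
(U(o(-2), 47) + 2072) + (-4 + 30)² = (-5 + 2072) + (-4 + 30)² = 2067 + 26² = 2067 + 676 = 2743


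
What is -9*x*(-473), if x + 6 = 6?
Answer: 0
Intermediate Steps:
x = 0 (x = -6 + 6 = 0)
-9*x*(-473) = -9*0*(-473) = 0*(-473) = 0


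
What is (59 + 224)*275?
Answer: 77825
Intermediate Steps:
(59 + 224)*275 = 283*275 = 77825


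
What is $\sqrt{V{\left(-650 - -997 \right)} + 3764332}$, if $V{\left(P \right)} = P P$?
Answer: $\sqrt{3884741} \approx 1971.0$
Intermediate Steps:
$V{\left(P \right)} = P^{2}$
$\sqrt{V{\left(-650 - -997 \right)} + 3764332} = \sqrt{\left(-650 - -997\right)^{2} + 3764332} = \sqrt{\left(-650 + 997\right)^{2} + 3764332} = \sqrt{347^{2} + 3764332} = \sqrt{120409 + 3764332} = \sqrt{3884741}$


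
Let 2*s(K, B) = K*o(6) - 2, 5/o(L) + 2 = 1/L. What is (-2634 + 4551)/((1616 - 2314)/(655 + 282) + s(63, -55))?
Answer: -6586173/301150 ≈ -21.870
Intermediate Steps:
o(L) = 5/(-2 + 1/L)
s(K, B) = -1 - 15*K/11 (s(K, B) = (K*(-5*6/(-1 + 2*6)) - 2)/2 = (K*(-5*6/(-1 + 12)) - 2)/2 = (K*(-5*6/11) - 2)/2 = (K*(-5*6*1/11) - 2)/2 = (K*(-30/11) - 2)/2 = (-30*K/11 - 2)/2 = (-2 - 30*K/11)/2 = -1 - 15*K/11)
(-2634 + 4551)/((1616 - 2314)/(655 + 282) + s(63, -55)) = (-2634 + 4551)/((1616 - 2314)/(655 + 282) + (-1 - 15/11*63)) = 1917/(-698/937 + (-1 - 945/11)) = 1917/(-698*1/937 - 956/11) = 1917/(-698/937 - 956/11) = 1917/(-903450/10307) = 1917*(-10307/903450) = -6586173/301150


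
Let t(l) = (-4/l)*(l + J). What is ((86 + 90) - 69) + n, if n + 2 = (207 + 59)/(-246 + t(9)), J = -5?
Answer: 115878/1115 ≈ 103.93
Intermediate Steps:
t(l) = -4*(-5 + l)/l (t(l) = (-4/l)*(l - 5) = (-4/l)*(-5 + l) = -4*(-5 + l)/l)
n = -3427/1115 (n = -2 + (207 + 59)/(-246 + (-4 + 20/9)) = -2 + 266/(-246 + (-4 + 20*(1/9))) = -2 + 266/(-246 + (-4 + 20/9)) = -2 + 266/(-246 - 16/9) = -2 + 266/(-2230/9) = -2 + 266*(-9/2230) = -2 - 1197/1115 = -3427/1115 ≈ -3.0735)
((86 + 90) - 69) + n = ((86 + 90) - 69) - 3427/1115 = (176 - 69) - 3427/1115 = 107 - 3427/1115 = 115878/1115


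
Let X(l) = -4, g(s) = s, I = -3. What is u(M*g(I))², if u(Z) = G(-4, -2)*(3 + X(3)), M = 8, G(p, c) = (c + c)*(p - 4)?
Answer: 1024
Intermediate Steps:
G(p, c) = 2*c*(-4 + p) (G(p, c) = (2*c)*(-4 + p) = 2*c*(-4 + p))
u(Z) = -32 (u(Z) = (2*(-2)*(-4 - 4))*(3 - 4) = (2*(-2)*(-8))*(-1) = 32*(-1) = -32)
u(M*g(I))² = (-32)² = 1024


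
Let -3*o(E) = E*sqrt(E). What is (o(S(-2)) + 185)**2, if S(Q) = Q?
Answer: 308017/9 + 740*I*sqrt(2)/3 ≈ 34224.0 + 348.84*I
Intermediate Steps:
o(E) = -E**(3/2)/3 (o(E) = -E*sqrt(E)/3 = -E**(3/2)/3)
(o(S(-2)) + 185)**2 = (-(-2)*I*sqrt(2)/3 + 185)**2 = (2*I*sqrt(2)/3 + 185)**2 = (185 + 2*I*sqrt(2)/3)**2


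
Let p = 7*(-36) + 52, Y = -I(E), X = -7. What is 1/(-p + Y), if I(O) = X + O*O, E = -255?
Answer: -1/64818 ≈ -1.5428e-5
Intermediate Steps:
I(O) = -7 + O² (I(O) = -7 + O*O = -7 + O²)
Y = -65018 (Y = -(-7 + (-255)²) = -(-7 + 65025) = -1*65018 = -65018)
p = -200 (p = -252 + 52 = -200)
1/(-p + Y) = 1/(-1*(-200) - 65018) = 1/(200 - 65018) = 1/(-64818) = -1/64818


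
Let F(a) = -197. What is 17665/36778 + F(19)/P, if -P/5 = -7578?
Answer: 165520396/348379605 ≈ 0.47511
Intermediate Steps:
P = 37890 (P = -5*(-7578) = 37890)
17665/36778 + F(19)/P = 17665/36778 - 197/37890 = 165520396/348379605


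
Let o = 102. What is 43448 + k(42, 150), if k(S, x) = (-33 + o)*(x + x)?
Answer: 64148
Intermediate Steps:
k(S, x) = 138*x (k(S, x) = (-33 + 102)*(x + x) = 69*(2*x) = 138*x)
43448 + k(42, 150) = 43448 + 138*150 = 43448 + 20700 = 64148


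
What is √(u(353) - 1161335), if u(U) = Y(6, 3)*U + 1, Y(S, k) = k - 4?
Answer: I*√1161687 ≈ 1077.8*I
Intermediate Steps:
Y(S, k) = -4 + k
u(U) = 1 - U (u(U) = (-4 + 3)*U + 1 = -U + 1 = 1 - U)
√(u(353) - 1161335) = √((1 - 1*353) - 1161335) = √((1 - 353) - 1161335) = √(-352 - 1161335) = √(-1161687) = I*√1161687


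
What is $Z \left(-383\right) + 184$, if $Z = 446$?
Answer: $-170634$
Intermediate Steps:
$Z \left(-383\right) + 184 = 446 \left(-383\right) + 184 = -170818 + 184 = -170634$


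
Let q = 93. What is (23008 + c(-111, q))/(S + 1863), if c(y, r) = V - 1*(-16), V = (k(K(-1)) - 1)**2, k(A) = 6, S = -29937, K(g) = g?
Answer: -7683/9358 ≈ -0.82101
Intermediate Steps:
V = 25 (V = (6 - 1)**2 = 5**2 = 25)
c(y, r) = 41 (c(y, r) = 25 - 1*(-16) = 25 + 16 = 41)
(23008 + c(-111, q))/(S + 1863) = (23008 + 41)/(-29937 + 1863) = 23049/(-28074) = 23049*(-1/28074) = -7683/9358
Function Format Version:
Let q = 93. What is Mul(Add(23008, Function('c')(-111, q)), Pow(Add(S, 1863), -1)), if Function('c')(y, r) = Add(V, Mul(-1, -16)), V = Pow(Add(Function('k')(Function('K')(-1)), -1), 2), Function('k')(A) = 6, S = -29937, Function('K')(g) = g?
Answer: Rational(-7683, 9358) ≈ -0.82101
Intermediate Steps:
V = 25 (V = Pow(Add(6, -1), 2) = Pow(5, 2) = 25)
Function('c')(y, r) = 41 (Function('c')(y, r) = Add(25, Mul(-1, -16)) = Add(25, 16) = 41)
Mul(Add(23008, Function('c')(-111, q)), Pow(Add(S, 1863), -1)) = Mul(Add(23008, 41), Pow(Add(-29937, 1863), -1)) = Mul(23049, Pow(-28074, -1)) = Mul(23049, Rational(-1, 28074)) = Rational(-7683, 9358)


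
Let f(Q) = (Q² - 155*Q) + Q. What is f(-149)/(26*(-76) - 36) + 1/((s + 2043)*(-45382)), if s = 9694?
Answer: -12023741683255/535844425204 ≈ -22.439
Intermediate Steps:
f(Q) = Q² - 154*Q
f(-149)/(26*(-76) - 36) + 1/((s + 2043)*(-45382)) = (-149*(-154 - 149))/(26*(-76) - 36) + 1/((9694 + 2043)*(-45382)) = (-149*(-303))/(-1976 - 36) - 1/45382/11737 = 45147/(-2012) + (1/11737)*(-1/45382) = 45147*(-1/2012) - 1/532648534 = -45147/2012 - 1/532648534 = -12023741683255/535844425204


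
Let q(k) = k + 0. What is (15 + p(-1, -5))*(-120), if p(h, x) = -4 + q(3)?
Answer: -1680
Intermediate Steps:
q(k) = k
p(h, x) = -1 (p(h, x) = -4 + 3 = -1)
(15 + p(-1, -5))*(-120) = (15 - 1)*(-120) = 14*(-120) = -1680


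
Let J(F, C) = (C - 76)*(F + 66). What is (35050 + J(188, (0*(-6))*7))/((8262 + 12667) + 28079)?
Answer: 7873/24504 ≈ 0.32129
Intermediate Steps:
J(F, C) = (-76 + C)*(66 + F)
(35050 + J(188, (0*(-6))*7))/((8262 + 12667) + 28079) = (35050 + (-5016 - 76*188 + 66*((0*(-6))*7) + ((0*(-6))*7)*188))/((8262 + 12667) + 28079) = (35050 + (-5016 - 14288 + 66*(0*7) + (0*7)*188))/(20929 + 28079) = (35050 + (-5016 - 14288 + 66*0 + 0*188))/49008 = (35050 + (-5016 - 14288 + 0 + 0))*(1/49008) = (35050 - 19304)*(1/49008) = 15746*(1/49008) = 7873/24504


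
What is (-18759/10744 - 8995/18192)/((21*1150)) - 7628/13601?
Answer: -643069738031293/1146426973423200 ≈ -0.56093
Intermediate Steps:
(-18759/10744 - 8995/18192)/((21*1150)) - 7628/13601 = (-18759*1/10744 - 8995*1/18192)/24150 - 7628*1/13601 = (-18759/10744 - 8995/18192)*(1/24150) - 7628/13601 = -54738251/24431856*1/24150 - 7628/13601 = -54738251/590029322400 - 7628/13601 = -643069738031293/1146426973423200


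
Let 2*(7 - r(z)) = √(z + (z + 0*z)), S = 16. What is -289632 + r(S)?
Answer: -289625 - 2*√2 ≈ -2.8963e+5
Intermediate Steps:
r(z) = 7 - √2*√z/2 (r(z) = 7 - √(z + (z + 0*z))/2 = 7 - √(z + (z + 0))/2 = 7 - √(z + z)/2 = 7 - √2*√z/2)
-289632 + r(S) = -289632 + (7 - √2*√16/2) = -289632 + (7 - ½*√2*4) = -289632 + (7 - 2*√2) = -289625 - 2*√2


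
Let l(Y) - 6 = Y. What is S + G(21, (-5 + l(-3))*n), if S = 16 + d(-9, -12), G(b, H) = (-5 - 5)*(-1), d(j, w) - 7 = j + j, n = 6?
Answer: 15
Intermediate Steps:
l(Y) = 6 + Y
d(j, w) = 7 + 2*j (d(j, w) = 7 + (j + j) = 7 + 2*j)
G(b, H) = 10 (G(b, H) = -10*(-1) = 10)
S = 5 (S = 16 + (7 + 2*(-9)) = 16 + (7 - 18) = 16 - 11 = 5)
S + G(21, (-5 + l(-3))*n) = 5 + 10 = 15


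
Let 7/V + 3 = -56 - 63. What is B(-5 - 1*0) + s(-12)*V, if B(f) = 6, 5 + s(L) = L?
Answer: 851/122 ≈ 6.9754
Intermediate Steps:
V = -7/122 (V = 7/(-3 + (-56 - 63)) = 7/(-3 - 119) = 7/(-122) = 7*(-1/122) = -7/122 ≈ -0.057377)
s(L) = -5 + L
B(-5 - 1*0) + s(-12)*V = 6 + (-5 - 12)*(-7/122) = 6 - 17*(-7/122) = 6 + 119/122 = 851/122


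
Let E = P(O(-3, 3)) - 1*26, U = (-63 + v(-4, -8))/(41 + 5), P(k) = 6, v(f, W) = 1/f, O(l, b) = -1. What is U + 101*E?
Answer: -16171/8 ≈ -2021.4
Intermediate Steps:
U = -11/8 (U = (-63 + 1/(-4))/(41 + 5) = (-63 - 1/4)/46 = -253/4*1/46 = -11/8 ≈ -1.3750)
E = -20 (E = 6 - 1*26 = 6 - 26 = -20)
U + 101*E = -11/8 + 101*(-20) = -11/8 - 2020 = -16171/8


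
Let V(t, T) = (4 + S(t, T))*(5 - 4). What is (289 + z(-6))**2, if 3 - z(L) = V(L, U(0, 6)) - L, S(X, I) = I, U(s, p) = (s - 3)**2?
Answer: 74529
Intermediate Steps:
U(s, p) = (-3 + s)**2
V(t, T) = 4 + T (V(t, T) = (4 + T)*(5 - 4) = (4 + T)*1 = 4 + T)
z(L) = -10 + L (z(L) = 3 - ((4 + (-3 + 0)**2) - L) = 3 - ((4 + (-3)**2) - L) = 3 - ((4 + 9) - L) = 3 - (13 - L) = 3 + (-13 + L) = -10 + L)
(289 + z(-6))**2 = (289 + (-10 - 6))**2 = (289 - 16)**2 = 273**2 = 74529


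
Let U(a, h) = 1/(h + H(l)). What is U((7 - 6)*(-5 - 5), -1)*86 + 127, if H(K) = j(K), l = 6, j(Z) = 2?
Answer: 213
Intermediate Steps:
H(K) = 2
U(a, h) = 1/(2 + h) (U(a, h) = 1/(h + 2) = 1/(2 + h))
U((7 - 6)*(-5 - 5), -1)*86 + 127 = 86/(2 - 1) + 127 = 86/1 + 127 = 1*86 + 127 = 86 + 127 = 213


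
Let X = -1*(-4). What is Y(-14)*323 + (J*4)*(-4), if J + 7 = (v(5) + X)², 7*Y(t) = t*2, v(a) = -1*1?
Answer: -1324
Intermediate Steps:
v(a) = -1
X = 4
Y(t) = 2*t/7 (Y(t) = (t*2)/7 = (2*t)/7 = 2*t/7)
J = 2 (J = -7 + (-1 + 4)² = -7 + 3² = -7 + 9 = 2)
Y(-14)*323 + (J*4)*(-4) = ((2/7)*(-14))*323 + (2*4)*(-4) = -4*323 + 8*(-4) = -1292 - 32 = -1324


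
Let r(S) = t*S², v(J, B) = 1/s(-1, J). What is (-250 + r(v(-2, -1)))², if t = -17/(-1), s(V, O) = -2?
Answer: 966289/16 ≈ 60393.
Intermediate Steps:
v(J, B) = -½ (v(J, B) = 1/(-2) = 1*(-½) = -½)
t = 17 (t = -1*(-17) = 17)
r(S) = 17*S²
(-250 + r(v(-2, -1)))² = (-250 + 17*(-½)²)² = (-250 + 17*(¼))² = (-250 + 17/4)² = (-983/4)² = 966289/16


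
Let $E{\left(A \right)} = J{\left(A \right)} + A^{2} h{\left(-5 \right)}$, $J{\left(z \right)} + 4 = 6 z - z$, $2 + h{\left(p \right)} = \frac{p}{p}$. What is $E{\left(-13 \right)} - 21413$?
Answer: $-21651$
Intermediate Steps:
$h{\left(p \right)} = -1$ ($h{\left(p \right)} = -2 + \frac{p}{p} = -2 + 1 = -1$)
$J{\left(z \right)} = -4 + 5 z$ ($J{\left(z \right)} = -4 + \left(6 z - z\right) = -4 + 5 z$)
$E{\left(A \right)} = -4 - A^{2} + 5 A$ ($E{\left(A \right)} = \left(-4 + 5 A\right) + A^{2} \left(-1\right) = \left(-4 + 5 A\right) - A^{2} = -4 - A^{2} + 5 A$)
$E{\left(-13 \right)} - 21413 = \left(-4 - \left(-13\right)^{2} + 5 \left(-13\right)\right) - 21413 = \left(-4 - 169 - 65\right) - 21413 = -238 - 21413 = -21651$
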